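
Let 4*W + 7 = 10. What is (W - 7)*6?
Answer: -75/2 ≈ -37.500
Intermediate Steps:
W = ¾ (W = -7/4 + (¼)*10 = -7/4 + 5/2 = ¾ ≈ 0.75000)
(W - 7)*6 = (¾ - 7)*6 = -25/4*6 = -75/2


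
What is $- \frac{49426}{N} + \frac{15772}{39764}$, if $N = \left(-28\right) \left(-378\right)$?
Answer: $- \frac{224805577}{52607772} \approx -4.2732$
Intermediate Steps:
$N = 10584$
$- \frac{49426}{N} + \frac{15772}{39764} = - \frac{49426}{10584} + \frac{15772}{39764} = \left(-49426\right) \frac{1}{10584} + 15772 \cdot \frac{1}{39764} = - \frac{24713}{5292} + \frac{3943}{9941} = - \frac{224805577}{52607772}$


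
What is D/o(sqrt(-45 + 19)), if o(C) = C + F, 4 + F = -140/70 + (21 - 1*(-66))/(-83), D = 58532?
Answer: -218617020/40103 - 403226948*I*sqrt(26)/521339 ≈ -5451.4 - 3943.8*I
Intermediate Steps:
F = -585/83 (F = -4 + (-140/70 + (21 - 1*(-66))/(-83)) = -4 + (-140*1/70 + (21 + 66)*(-1/83)) = -4 + (-2 + 87*(-1/83)) = -4 + (-2 - 87/83) = -4 - 253/83 = -585/83 ≈ -7.0482)
o(C) = -585/83 + C (o(C) = C - 585/83 = -585/83 + C)
D/o(sqrt(-45 + 19)) = 58532/(-585/83 + sqrt(-45 + 19)) = 58532/(-585/83 + sqrt(-26)) = 58532/(-585/83 + I*sqrt(26))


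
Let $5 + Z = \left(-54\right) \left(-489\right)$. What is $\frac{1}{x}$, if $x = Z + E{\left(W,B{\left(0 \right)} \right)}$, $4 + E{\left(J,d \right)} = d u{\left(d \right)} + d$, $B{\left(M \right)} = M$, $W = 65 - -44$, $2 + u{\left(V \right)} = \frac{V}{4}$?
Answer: $\frac{1}{26397} \approx 3.7883 \cdot 10^{-5}$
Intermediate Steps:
$u{\left(V \right)} = -2 + \frac{V}{4}$
$W = 109$ ($W = 65 + 44 = 109$)
$E{\left(J,d \right)} = -4 + d + d \left(-2 + \frac{d}{4}\right)$ ($E{\left(J,d \right)} = -4 + \left(d \left(-2 + \frac{d}{4}\right) + d\right) = -4 + \left(d + d \left(-2 + \frac{d}{4}\right)\right) = -4 + d + d \left(-2 + \frac{d}{4}\right)$)
$Z = 26401$ ($Z = -5 - -26406 = -5 + 26406 = 26401$)
$x = 26397$ ($x = 26401 - \left(4 - \frac{0^{2}}{4}\right) = 26401 + \left(-4 + 0 + \frac{1}{4} \cdot 0\right) = 26401 + \left(-4 + 0 + 0\right) = 26401 - 4 = 26397$)
$\frac{1}{x} = \frac{1}{26397}$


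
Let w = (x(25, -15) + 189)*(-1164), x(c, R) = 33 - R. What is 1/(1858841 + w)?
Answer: 1/1582973 ≈ 6.3172e-7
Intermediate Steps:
w = -275868 (w = ((33 - 1*(-15)) + 189)*(-1164) = ((33 + 15) + 189)*(-1164) = (48 + 189)*(-1164) = 237*(-1164) = -275868)
1/(1858841 + w) = 1/(1858841 - 275868) = 1/1582973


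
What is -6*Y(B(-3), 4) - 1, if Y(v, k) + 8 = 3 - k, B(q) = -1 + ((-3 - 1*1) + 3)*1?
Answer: 53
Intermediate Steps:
B(q) = -2 (B(q) = -1 + ((-3 - 1) + 3)*1 = -1 + (-4 + 3)*1 = -1 - 1*1 = -1 - 1 = -2)
Y(v, k) = -5 - k (Y(v, k) = -8 + (3 - k) = -5 - k)
-6*Y(B(-3), 4) - 1 = -6*(-5 - 1*4) - 1 = -6*(-5 - 4) - 1 = -6*(-9) - 1 = 54 - 1 = 53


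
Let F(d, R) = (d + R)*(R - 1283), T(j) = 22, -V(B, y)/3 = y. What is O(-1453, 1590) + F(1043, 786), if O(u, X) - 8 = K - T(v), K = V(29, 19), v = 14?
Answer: -909084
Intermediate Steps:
V(B, y) = -3*y
K = -57 (K = -3*19 = -57)
O(u, X) = -71 (O(u, X) = 8 + (-57 - 1*22) = 8 + (-57 - 22) = 8 - 79 = -71)
F(d, R) = (-1283 + R)*(R + d) (F(d, R) = (R + d)*(-1283 + R) = (-1283 + R)*(R + d))
O(-1453, 1590) + F(1043, 786) = -71 + (786² - 1283*786 - 1283*1043 + 786*1043) = -71 + (617796 - 1008438 - 1338169 + 819798) = -71 - 909013 = -909084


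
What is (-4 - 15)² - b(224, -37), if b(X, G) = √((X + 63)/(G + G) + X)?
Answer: 361 - √1205386/74 ≈ 346.16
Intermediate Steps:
b(X, G) = √(X + (63 + X)/(2*G)) (b(X, G) = √((63 + X)/((2*G)) + X) = √((63 + X)*(1/(2*G)) + X) = √((63 + X)/(2*G) + X) = √(X + (63 + X)/(2*G)))
(-4 - 15)² - b(224, -37) = (-4 - 15)² - √2*√((63 + 224 + 2*(-37)*224)/(-37))/2 = (-19)² - √2*√(-(63 + 224 - 16576)/37)/2 = 361 - √2*√(-1/37*(-16289))/2 = 361 - √2*√(16289/37)/2 = 361 - √2*√602693/37/2 = 361 - √1205386/74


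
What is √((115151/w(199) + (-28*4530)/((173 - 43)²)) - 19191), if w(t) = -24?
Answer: I*√14599448490/780 ≈ 154.91*I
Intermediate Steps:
√((115151/w(199) + (-28*4530)/((173 - 43)²)) - 19191) = √((115151/(-24) + (-28*4530)/((173 - 43)²)) - 19191) = √((115151*(-1/24) - 126840/(130²)) - 19191) = √((-115151/24 - 126840/16900) - 19191) = √((-115151/24 - 126840*1/16900) - 19191) = √((-115151/24 - 6342/845) - 19191) = √(-97454803/20280 - 19191) = √(-486648283/20280) = I*√14599448490/780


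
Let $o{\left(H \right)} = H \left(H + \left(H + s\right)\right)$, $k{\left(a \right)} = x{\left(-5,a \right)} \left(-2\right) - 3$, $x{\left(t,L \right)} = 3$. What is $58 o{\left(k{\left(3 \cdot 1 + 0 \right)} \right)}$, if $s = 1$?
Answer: $8874$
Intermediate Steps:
$k{\left(a \right)} = -9$ ($k{\left(a \right)} = 3 \left(-2\right) - 3 = -6 - 3 = -9$)
$o{\left(H \right)} = H \left(1 + 2 H\right)$ ($o{\left(H \right)} = H \left(H + \left(H + 1\right)\right) = H \left(H + \left(1 + H\right)\right) = H \left(1 + 2 H\right)$)
$58 o{\left(k{\left(3 \cdot 1 + 0 \right)} \right)} = 58 \left(- 9 \left(1 + 2 \left(-9\right)\right)\right) = 58 \left(- 9 \left(1 - 18\right)\right) = 58 \left(\left(-9\right) \left(-17\right)\right) = 58 \cdot 153 = 8874$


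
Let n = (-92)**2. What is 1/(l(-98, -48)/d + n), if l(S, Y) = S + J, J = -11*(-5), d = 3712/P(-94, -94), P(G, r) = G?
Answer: 1856/15711205 ≈ 0.00011813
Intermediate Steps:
n = 8464
d = -1856/47 (d = 3712/(-94) = 3712*(-1/94) = -1856/47 ≈ -39.489)
J = 55
l(S, Y) = 55 + S (l(S, Y) = S + 55 = 55 + S)
1/(l(-98, -48)/d + n) = 1/((55 - 98)/(-1856/47) + 8464) = 1/(-43*(-47/1856) + 8464) = 1/(2021/1856 + 8464) = 1/(15711205/1856) = 1856/15711205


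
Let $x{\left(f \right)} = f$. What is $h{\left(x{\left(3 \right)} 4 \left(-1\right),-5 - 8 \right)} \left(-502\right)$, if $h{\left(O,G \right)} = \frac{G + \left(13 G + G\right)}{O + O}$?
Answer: $- \frac{16315}{4} \approx -4078.8$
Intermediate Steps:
$h{\left(O,G \right)} = \frac{15 G}{2 O}$ ($h{\left(O,G \right)} = \frac{G + 14 G}{2 O} = 15 G \frac{1}{2 O} = \frac{15 G}{2 O}$)
$h{\left(x{\left(3 \right)} 4 \left(-1\right),-5 - 8 \right)} \left(-502\right) = \frac{15 \left(-5 - 8\right)}{2 \cdot 3 \cdot 4 \left(-1\right)} \left(-502\right) = \frac{15}{2} \left(-13\right) \frac{1}{12 \left(-1\right)} \left(-502\right) = \frac{15}{2} \left(-13\right) \frac{1}{-12} \left(-502\right) = \frac{15}{2} \left(-13\right) \left(- \frac{1}{12}\right) \left(-502\right) = \frac{65}{8} \left(-502\right) = - \frac{16315}{4}$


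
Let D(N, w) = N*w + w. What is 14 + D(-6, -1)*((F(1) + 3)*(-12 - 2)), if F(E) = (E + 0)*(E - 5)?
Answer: 84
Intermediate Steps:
F(E) = E*(-5 + E)
D(N, w) = w + N*w
14 + D(-6, -1)*((F(1) + 3)*(-12 - 2)) = 14 + (-(1 - 6))*((1*(-5 + 1) + 3)*(-12 - 2)) = 14 + (-1*(-5))*((1*(-4) + 3)*(-14)) = 14 + 5*((-4 + 3)*(-14)) = 14 + 5*(-1*(-14)) = 14 + 5*14 = 14 + 70 = 84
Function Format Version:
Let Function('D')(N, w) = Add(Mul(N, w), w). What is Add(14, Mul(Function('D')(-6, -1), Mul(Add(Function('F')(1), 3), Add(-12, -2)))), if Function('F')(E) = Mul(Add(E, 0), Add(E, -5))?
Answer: 84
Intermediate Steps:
Function('F')(E) = Mul(E, Add(-5, E))
Function('D')(N, w) = Add(w, Mul(N, w))
Add(14, Mul(Function('D')(-6, -1), Mul(Add(Function('F')(1), 3), Add(-12, -2)))) = Add(14, Mul(Mul(-1, Add(1, -6)), Mul(Add(Mul(1, Add(-5, 1)), 3), Add(-12, -2)))) = Add(14, Mul(Mul(-1, -5), Mul(Add(Mul(1, -4), 3), -14))) = Add(14, Mul(5, Mul(Add(-4, 3), -14))) = Add(14, Mul(5, Mul(-1, -14))) = Add(14, Mul(5, 14)) = Add(14, 70) = 84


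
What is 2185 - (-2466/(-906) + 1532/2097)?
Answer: 690780496/316647 ≈ 2181.5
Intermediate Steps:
2185 - (-2466/(-906) + 1532/2097) = 2185 - (-2466*(-1/906) + 1532*(1/2097)) = 2185 - (411/151 + 1532/2097) = 2185 - 1*1093199/316647 = 2185 - 1093199/316647 = 690780496/316647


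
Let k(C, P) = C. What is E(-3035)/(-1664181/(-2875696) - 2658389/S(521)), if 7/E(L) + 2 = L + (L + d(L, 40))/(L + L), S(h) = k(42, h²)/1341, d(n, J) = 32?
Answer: 855318261280/31492109990397843544479 ≈ 2.7160e-11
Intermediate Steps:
S(h) = 14/447 (S(h) = 42/1341 = 42*(1/1341) = 14/447)
E(L) = 7/(-2 + L + (32 + L)/(2*L)) (E(L) = 7/(-2 + (L + (L + 32)/(L + L))) = 7/(-2 + (L + (32 + L)/((2*L)))) = 7/(-2 + (L + (32 + L)*(1/(2*L)))) = 7/(-2 + (L + (32 + L)/(2*L))) = 7/(-2 + L + (32 + L)/(2*L)))
E(-3035)/(-1664181/(-2875696) - 2658389/S(521)) = (14*(-3035)/(32 - 3*(-3035) + 2*(-3035)²))/(-1664181/(-2875696) - 2658389/14/447) = (14*(-3035)/(32 + 9105 + 2*9211225))/(-1664181*(-1/2875696) - 2658389*447/14) = (14*(-3035)/(32 + 9105 + 18422450))/(1664181/2875696 - 1188299883/14) = (14*(-3035)/18431587)/(-1708594598522517/20129872) = (14*(-3035)*(1/18431587))*(-20129872/1708594598522517) = -42490/18431587*(-20129872/1708594598522517) = 855318261280/31492109990397843544479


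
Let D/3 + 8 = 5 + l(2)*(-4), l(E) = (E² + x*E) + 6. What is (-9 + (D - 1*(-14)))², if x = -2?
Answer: 5776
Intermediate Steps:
l(E) = 6 + E² - 2*E (l(E) = (E² - 2*E) + 6 = 6 + E² - 2*E)
D = -81 (D = -24 + 3*(5 + (6 + 2² - 2*2)*(-4)) = -24 + 3*(5 + (6 + 4 - 4)*(-4)) = -24 + 3*(5 + 6*(-4)) = -24 + 3*(5 - 24) = -24 + 3*(-19) = -24 - 57 = -81)
(-9 + (D - 1*(-14)))² = (-9 + (-81 - 1*(-14)))² = (-9 + (-81 + 14))² = (-9 - 67)² = (-76)² = 5776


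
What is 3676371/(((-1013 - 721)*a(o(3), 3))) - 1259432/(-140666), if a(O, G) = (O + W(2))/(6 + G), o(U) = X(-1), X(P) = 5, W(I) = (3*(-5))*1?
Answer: 779350363109/406524740 ≈ 1917.1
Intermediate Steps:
W(I) = -15 (W(I) = -15*1 = -15)
o(U) = 5
a(O, G) = (-15 + O)/(6 + G) (a(O, G) = (O - 15)/(6 + G) = (-15 + O)/(6 + G))
3676371/(((-1013 - 721)*a(o(3), 3))) - 1259432/(-140666) = 3676371/(((-1013 - 721)*((-15 + 5)/(6 + 3)))) - 1259432/(-140666) = 3676371/((-1734*(-10)/9)) - 1259432*(-1/140666) = 3676371/((-578*(-10)/3)) + 629716/70333 = 3676371/((-1734*(-10/9))) + 629716/70333 = 3676371/(5780/3) + 629716/70333 = 3676371*(3/5780) + 629716/70333 = 11029113/5780 + 629716/70333 = 779350363109/406524740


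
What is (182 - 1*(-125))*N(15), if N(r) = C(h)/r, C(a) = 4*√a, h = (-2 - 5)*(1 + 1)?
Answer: 1228*I*√14/15 ≈ 306.32*I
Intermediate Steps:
h = -14 (h = -7*2 = -14)
N(r) = 4*I*√14/r (N(r) = (4*√(-14))/r = (4*(I*√14))/r = (4*I*√14)/r = 4*I*√14/r)
(182 - 1*(-125))*N(15) = (182 - 1*(-125))*(4*I*√14/15) = (182 + 125)*(4*I*√14*(1/15)) = 307*(4*I*√14/15) = 1228*I*√14/15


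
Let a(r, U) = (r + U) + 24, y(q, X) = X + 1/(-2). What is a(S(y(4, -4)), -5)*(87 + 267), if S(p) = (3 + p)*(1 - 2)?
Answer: 7257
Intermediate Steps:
y(q, X) = -½ + X (y(q, X) = X - ½ = -½ + X)
S(p) = -3 - p (S(p) = (3 + p)*(-1) = -3 - p)
a(r, U) = 24 + U + r (a(r, U) = (U + r) + 24 = 24 + U + r)
a(S(y(4, -4)), -5)*(87 + 267) = (24 - 5 + (-3 - (-½ - 4)))*(87 + 267) = (24 - 5 + (-3 - 1*(-9/2)))*354 = (24 - 5 + (-3 + 9/2))*354 = (24 - 5 + 3/2)*354 = (41/2)*354 = 7257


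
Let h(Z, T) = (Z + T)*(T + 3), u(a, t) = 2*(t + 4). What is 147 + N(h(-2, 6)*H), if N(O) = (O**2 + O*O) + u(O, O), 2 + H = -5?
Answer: 126659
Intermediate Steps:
u(a, t) = 8 + 2*t (u(a, t) = 2*(4 + t) = 8 + 2*t)
H = -7 (H = -2 - 5 = -7)
h(Z, T) = (3 + T)*(T + Z) (h(Z, T) = (T + Z)*(3 + T) = (3 + T)*(T + Z))
N(O) = 8 + 2*O + 2*O**2 (N(O) = (O**2 + O*O) + (8 + 2*O) = (O**2 + O**2) + (8 + 2*O) = 2*O**2 + (8 + 2*O) = 8 + 2*O + 2*O**2)
147 + N(h(-2, 6)*H) = 147 + (8 + 2*((6**2 + 3*6 + 3*(-2) + 6*(-2))*(-7)) + 2*((6**2 + 3*6 + 3*(-2) + 6*(-2))*(-7))**2) = 147 + (8 + 2*((36 + 18 - 6 - 12)*(-7)) + 2*((36 + 18 - 6 - 12)*(-7))**2) = 147 + (8 + 2*(36*(-7)) + 2*(36*(-7))**2) = 147 + (8 + 2*(-252) + 2*(-252)**2) = 147 + (8 - 504 + 2*63504) = 147 + (8 - 504 + 127008) = 147 + 126512 = 126659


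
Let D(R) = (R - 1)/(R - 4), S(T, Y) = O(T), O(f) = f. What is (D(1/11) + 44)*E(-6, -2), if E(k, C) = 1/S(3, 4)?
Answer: 634/43 ≈ 14.744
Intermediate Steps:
S(T, Y) = T
E(k, C) = ⅓ (E(k, C) = 1/3 = ⅓)
D(R) = (-1 + R)/(-4 + R)
(D(1/11) + 44)*E(-6, -2) = ((-1 + 1/11)/(-4 + 1/11) + 44)*(⅓) = (-10/11/(-43/11) + 44)*(⅓) = (-11/43*(-10/11) + 44)*(⅓) = (10/43 + 44)*(⅓) = (1902/43)*(⅓) = 634/43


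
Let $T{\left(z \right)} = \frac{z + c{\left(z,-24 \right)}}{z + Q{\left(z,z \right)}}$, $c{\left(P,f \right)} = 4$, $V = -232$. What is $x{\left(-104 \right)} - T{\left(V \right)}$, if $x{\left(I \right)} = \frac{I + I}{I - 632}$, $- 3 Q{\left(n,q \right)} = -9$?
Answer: $- \frac{7511}{10534} \approx -0.71302$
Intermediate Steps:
$Q{\left(n,q \right)} = 3$ ($Q{\left(n,q \right)} = \left(- \frac{1}{3}\right) \left(-9\right) = 3$)
$x{\left(I \right)} = \frac{2 I}{-632 + I}$
$T{\left(z \right)} = \frac{4 + z}{3 + z}$ ($T{\left(z \right)} = \frac{z + 4}{z + 3} = \frac{4 + z}{3 + z}$)
$x{\left(-104 \right)} - T{\left(V \right)} = 2 \left(-104\right) \frac{1}{-632 - 104} - \frac{4 - 232}{3 - 232} = 2 \left(-104\right) \frac{1}{-736} - \frac{1}{-229} \left(-228\right) = 2 \left(-104\right) \left(- \frac{1}{736}\right) - \left(- \frac{1}{229}\right) \left(-228\right) = \frac{13}{46} - \frac{228}{229} = - \frac{7511}{10534}$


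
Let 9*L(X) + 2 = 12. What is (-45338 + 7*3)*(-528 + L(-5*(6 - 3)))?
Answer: 214893214/9 ≈ 2.3877e+7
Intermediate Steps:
L(X) = 10/9 (L(X) = -2/9 + (⅑)*12 = -2/9 + 4/3 = 10/9)
(-45338 + 7*3)*(-528 + L(-5*(6 - 3))) = (-45338 + 7*3)*(-528 + 10/9) = (-45338 + 21)*(-4742/9) = -45317*(-4742/9) = 214893214/9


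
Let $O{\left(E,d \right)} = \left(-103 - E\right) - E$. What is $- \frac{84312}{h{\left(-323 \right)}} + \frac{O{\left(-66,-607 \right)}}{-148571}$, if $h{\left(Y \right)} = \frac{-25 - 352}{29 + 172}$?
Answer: $\frac{2517789937619}{56011267} \approx 44952.0$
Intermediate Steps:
$O{\left(E,d \right)} = -103 - 2 E$
$h{\left(Y \right)} = - \frac{377}{201}$
$- \frac{84312}{h{\left(-323 \right)}} + \frac{O{\left(-66,-607 \right)}}{-148571} = - \frac{84312}{- \frac{377}{201}} + \frac{-103 - -132}{-148571} = \left(-84312\right) \left(- \frac{201}{377}\right) + \left(-103 + 132\right) \left(- \frac{1}{148571}\right) = \frac{16946712}{377} + 29 \left(- \frac{1}{148571}\right) = \frac{16946712}{377} - \frac{29}{148571} = \frac{2517789937619}{56011267}$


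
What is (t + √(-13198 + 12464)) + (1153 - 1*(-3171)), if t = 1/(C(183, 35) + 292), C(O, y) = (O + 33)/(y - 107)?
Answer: 1249637/289 + I*√734 ≈ 4324.0 + 27.092*I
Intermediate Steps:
C(O, y) = (33 + O)/(-107 + y)
t = 1/289 (t = 1/((33 + 183)/(-107 + 35) + 292) = 1/(216/(-72) + 292) = 1/(-1/72*216 + 292) = 1/(-3 + 292) = 1/289 ≈ 0.0034602)
(t + √(-13198 + 12464)) + (1153 - 1*(-3171)) = (1/289 + √(-13198 + 12464)) + (1153 - 1*(-3171)) = (1/289 + √(-734)) + (1153 + 3171) = (1/289 + I*√734) + 4324 = 1249637/289 + I*√734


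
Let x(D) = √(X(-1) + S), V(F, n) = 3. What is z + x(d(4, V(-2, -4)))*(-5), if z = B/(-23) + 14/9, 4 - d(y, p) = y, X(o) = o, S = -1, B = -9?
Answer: 403/207 - 5*I*√2 ≈ 1.9469 - 7.0711*I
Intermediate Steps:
d(y, p) = 4 - y
x(D) = I*√2 (x(D) = √(-1 - 1) = √(-2) = I*√2)
z = 403/207 (z = -9/(-23) + 14/9 = -9*(-1/23) + 14*(⅑) = 9/23 + 14/9 = 403/207 ≈ 1.9469)
z + x(d(4, V(-2, -4)))*(-5) = 403/207 + (I*√2)*(-5) = 403/207 - 5*I*√2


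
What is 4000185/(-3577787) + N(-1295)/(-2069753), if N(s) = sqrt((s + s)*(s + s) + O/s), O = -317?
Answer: -4000185/3577787 - sqrt(11249651813015)/2680330135 ≈ -1.1193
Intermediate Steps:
N(s) = sqrt(-317/s + 4*s**2) (N(s) = sqrt((s + s)*(s + s) - 317/s) = sqrt((2*s)*(2*s) - 317/s) = sqrt(4*s**2 - 317/s) = sqrt(-317/s + 4*s**2))
4000185/(-3577787) + N(-1295)/(-2069753) = 4000185/(-3577787) + sqrt((-317 + 4*(-1295)**3)/(-1295))/(-2069753) = 4000185*(-1/3577787) + sqrt(-(-317 + 4*(-2171747375))/1295)*(-1/2069753) = -4000185/3577787 + sqrt(-(-317 - 8686989500)/1295)*(-1/2069753) = -4000185/3577787 + sqrt(-1/1295*(-8686989817))*(-1/2069753) = -4000185/3577787 + sqrt(8686989817/1295)*(-1/2069753) = -4000185/3577787 + (sqrt(11249651813015)/1295)*(-1/2069753) = -4000185/3577787 - sqrt(11249651813015)/2680330135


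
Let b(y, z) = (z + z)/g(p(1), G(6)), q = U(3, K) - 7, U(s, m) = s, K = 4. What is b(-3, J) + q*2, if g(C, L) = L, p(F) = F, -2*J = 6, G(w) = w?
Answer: -9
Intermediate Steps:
J = -3 (J = -½*6 = -3)
q = -4 (q = 3 - 7 = -4)
b(y, z) = z/3 (b(y, z) = (z + z)/6 = (2*z)*(⅙) = z/3)
b(-3, J) + q*2 = (⅓)*(-3) - 4*2 = -1 - 8 = -9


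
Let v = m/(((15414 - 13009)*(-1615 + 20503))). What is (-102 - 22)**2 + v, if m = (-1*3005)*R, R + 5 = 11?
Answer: 23282154087/1514188 ≈ 15376.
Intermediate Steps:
R = 6 (R = -5 + 11 = 6)
m = -18030 (m = -1*3005*6 = -3005*6 = -18030)
v = -601/1514188 (v = -18030*1/((-1615 + 20503)*(15414 - 13009)) = -18030/(2405*18888) = -18030/45425640 = -18030*1/45425640 = -601/1514188 ≈ -0.00039691)
(-102 - 22)**2 + v = (-102 - 22)**2 - 601/1514188 = (-124)**2 - 601/1514188 = 15376 - 601/1514188 = 23282154087/1514188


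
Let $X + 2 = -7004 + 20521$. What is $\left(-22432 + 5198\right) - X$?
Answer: $-30749$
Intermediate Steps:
$X = 13515$ ($X = -2 + \left(-7004 + 20521\right) = -2 + 13517 = 13515$)
$\left(-22432 + 5198\right) - X = \left(-22432 + 5198\right) - 13515 = -17234 - 13515 = -30749$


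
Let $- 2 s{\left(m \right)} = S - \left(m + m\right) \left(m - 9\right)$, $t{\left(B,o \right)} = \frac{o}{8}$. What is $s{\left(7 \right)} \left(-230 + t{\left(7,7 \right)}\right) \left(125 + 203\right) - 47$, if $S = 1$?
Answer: $\frac{2179343}{2} \approx 1.0897 \cdot 10^{6}$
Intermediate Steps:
$t{\left(B,o \right)} = \frac{o}{8}$ ($t{\left(B,o \right)} = o \frac{1}{8} = \frac{o}{8}$)
$s{\left(m \right)} = - \frac{1}{2} + m \left(-9 + m\right)$ ($s{\left(m \right)} = - \frac{1 - \left(m + m\right) \left(m - 9\right)}{2} = - \frac{1 - 2 m \left(-9 + m\right)}{2} = - \frac{1}{2} + m \left(-9 + m\right)$)
$s{\left(7 \right)} \left(-230 + t{\left(7,7 \right)}\right) \left(125 + 203\right) - 47 = \left(- \frac{1}{2} + 7^{2} - 63\right) \left(-230 + \frac{1}{8} \cdot 7\right) \left(125 + 203\right) - 47 = \left(- \frac{1}{2} + 49 - 63\right) \left(-230 + \frac{7}{8}\right) 328 - 47 = - \frac{29 \left(\left(- \frac{1833}{8}\right) 328\right)}{2} - 47 = \left(- \frac{29}{2}\right) \left(-75153\right) - 47 = \frac{2179437}{2} - 47 = \frac{2179343}{2}$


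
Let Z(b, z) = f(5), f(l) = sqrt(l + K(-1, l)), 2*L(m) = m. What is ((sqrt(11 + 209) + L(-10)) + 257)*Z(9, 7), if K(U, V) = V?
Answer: 2*sqrt(10)*(126 + sqrt(55)) ≈ 843.80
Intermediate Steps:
L(m) = m/2
f(l) = sqrt(2)*sqrt(l) (f(l) = sqrt(l + l) = sqrt(2*l) = sqrt(2)*sqrt(l))
Z(b, z) = sqrt(10) (Z(b, z) = sqrt(2)*sqrt(5) = sqrt(10))
((sqrt(11 + 209) + L(-10)) + 257)*Z(9, 7) = ((sqrt(11 + 209) + (1/2)*(-10)) + 257)*sqrt(10) = ((sqrt(220) - 5) + 257)*sqrt(10) = ((2*sqrt(55) - 5) + 257)*sqrt(10) = ((-5 + 2*sqrt(55)) + 257)*sqrt(10) = (252 + 2*sqrt(55))*sqrt(10) = sqrt(10)*(252 + 2*sqrt(55))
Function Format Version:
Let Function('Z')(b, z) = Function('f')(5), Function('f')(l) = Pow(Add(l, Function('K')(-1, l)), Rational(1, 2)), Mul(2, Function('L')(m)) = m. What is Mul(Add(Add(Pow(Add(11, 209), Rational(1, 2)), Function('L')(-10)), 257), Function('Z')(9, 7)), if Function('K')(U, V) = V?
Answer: Mul(2, Pow(10, Rational(1, 2)), Add(126, Pow(55, Rational(1, 2)))) ≈ 843.80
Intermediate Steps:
Function('L')(m) = Mul(Rational(1, 2), m)
Function('f')(l) = Mul(Pow(2, Rational(1, 2)), Pow(l, Rational(1, 2))) (Function('f')(l) = Pow(Add(l, l), Rational(1, 2)) = Pow(Mul(2, l), Rational(1, 2)) = Mul(Pow(2, Rational(1, 2)), Pow(l, Rational(1, 2))))
Function('Z')(b, z) = Pow(10, Rational(1, 2)) (Function('Z')(b, z) = Mul(Pow(2, Rational(1, 2)), Pow(5, Rational(1, 2))) = Pow(10, Rational(1, 2)))
Mul(Add(Add(Pow(Add(11, 209), Rational(1, 2)), Function('L')(-10)), 257), Function('Z')(9, 7)) = Mul(Add(Add(Pow(Add(11, 209), Rational(1, 2)), Mul(Rational(1, 2), -10)), 257), Pow(10, Rational(1, 2))) = Mul(Add(Add(Pow(220, Rational(1, 2)), -5), 257), Pow(10, Rational(1, 2))) = Mul(Add(Add(Mul(2, Pow(55, Rational(1, 2))), -5), 257), Pow(10, Rational(1, 2))) = Mul(Add(Add(-5, Mul(2, Pow(55, Rational(1, 2)))), 257), Pow(10, Rational(1, 2))) = Mul(Add(252, Mul(2, Pow(55, Rational(1, 2)))), Pow(10, Rational(1, 2))) = Mul(Pow(10, Rational(1, 2)), Add(252, Mul(2, Pow(55, Rational(1, 2)))))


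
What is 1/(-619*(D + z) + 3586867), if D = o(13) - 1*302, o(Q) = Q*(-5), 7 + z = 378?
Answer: 1/3584391 ≈ 2.7899e-7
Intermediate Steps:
z = 371 (z = -7 + 378 = 371)
o(Q) = -5*Q
D = -367 (D = -5*13 - 1*302 = -65 - 302 = -367)
1/(-619*(D + z) + 3586867) = 1/(-619*(-367 + 371) + 3586867) = 1/(-619*4 + 3586867) = 1/(-2476 + 3586867) = 1/3584391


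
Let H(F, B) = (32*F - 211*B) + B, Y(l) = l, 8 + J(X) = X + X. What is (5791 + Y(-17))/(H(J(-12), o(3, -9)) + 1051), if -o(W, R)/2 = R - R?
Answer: 5774/27 ≈ 213.85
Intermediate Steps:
J(X) = -8 + 2*X (J(X) = -8 + (X + X) = -8 + 2*X)
o(W, R) = 0 (o(W, R) = -2*(R - R) = -2*0 = 0)
H(F, B) = -210*B + 32*F (H(F, B) = (-211*B + 32*F) + B = -210*B + 32*F)
(5791 + Y(-17))/(H(J(-12), o(3, -9)) + 1051) = (5791 - 17)/((-210*0 + 32*(-8 + 2*(-12))) + 1051) = 5774/((0 + 32*(-8 - 24)) + 1051) = 5774/((0 + 32*(-32)) + 1051) = 5774/((0 - 1024) + 1051) = 5774/(-1024 + 1051) = 5774/27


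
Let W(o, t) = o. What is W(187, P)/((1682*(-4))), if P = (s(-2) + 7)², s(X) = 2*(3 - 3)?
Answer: -187/6728 ≈ -0.027794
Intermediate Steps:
s(X) = 0 (s(X) = 2*0 = 0)
P = 49 (P = (0 + 7)² = 7² = 49)
W(187, P)/((1682*(-4))) = 187/((1682*(-4))) = 187/(-6728) = 187*(-1/6728) = -187/6728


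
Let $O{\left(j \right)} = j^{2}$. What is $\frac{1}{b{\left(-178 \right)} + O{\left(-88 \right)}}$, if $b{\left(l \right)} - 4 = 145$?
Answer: $\frac{1}{7893} \approx 0.00012669$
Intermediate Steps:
$b{\left(l \right)} = 149$ ($b{\left(l \right)} = 4 + 145 = 149$)
$\frac{1}{b{\left(-178 \right)} + O{\left(-88 \right)}} = \frac{1}{149 + \left(-88\right)^{2}} = \frac{1}{149 + 7744} = \frac{1}{7893}$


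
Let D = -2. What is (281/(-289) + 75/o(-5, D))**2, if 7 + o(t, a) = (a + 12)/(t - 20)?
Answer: 14106787984/114340249 ≈ 123.38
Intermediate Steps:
o(t, a) = -7 + (12 + a)/(-20 + t) (o(t, a) = -7 + (a + 12)/(t - 20) = -7 + (12 + a)/(-20 + t))
(281/(-289) + 75/o(-5, D))**2 = (281/(-289) + 75/(((152 - 2 - 7*(-5))/(-20 - 5))))**2 = (281*(-1/289) + 75/(((152 - 2 + 35)/(-25))))**2 = (-281/289 + 75/((-1/25*185)))**2 = (-281/289 + 75/(-37/5))**2 = (-281/289 + 75*(-5/37))**2 = (-281/289 - 375/37)**2 = (-118772/10693)**2 = 14106787984/114340249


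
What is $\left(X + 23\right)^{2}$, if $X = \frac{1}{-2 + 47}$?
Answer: $\frac{1073296}{2025} \approx 530.02$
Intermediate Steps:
$X = \frac{1}{45} \approx 0.022222$
$\left(X + 23\right)^{2} = \left(\frac{1}{45} + 23\right)^{2} = \left(\frac{1036}{45}\right)^{2} = \frac{1073296}{2025}$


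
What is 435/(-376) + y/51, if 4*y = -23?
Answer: -24347/19176 ≈ -1.2697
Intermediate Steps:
y = -23/4 (y = (¼)*(-23) = -23/4 ≈ -5.7500)
435/(-376) + y/51 = 435/(-376) - 23/4/51 = 435*(-1/376) - 23/4*1/51 = -435/376 - 23/204 = -24347/19176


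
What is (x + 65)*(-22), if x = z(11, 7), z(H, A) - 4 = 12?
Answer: -1782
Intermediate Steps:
z(H, A) = 16 (z(H, A) = 4 + 12 = 16)
x = 16
(x + 65)*(-22) = (16 + 65)*(-22) = 81*(-22) = -1782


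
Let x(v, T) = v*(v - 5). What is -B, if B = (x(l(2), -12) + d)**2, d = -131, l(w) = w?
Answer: -18769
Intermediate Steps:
x(v, T) = v*(-5 + v)
B = 18769 (B = (2*(-5 + 2) - 131)**2 = (2*(-3) - 131)**2 = (-6 - 131)**2 = (-137)**2 = 18769)
-B = -1*18769 = -18769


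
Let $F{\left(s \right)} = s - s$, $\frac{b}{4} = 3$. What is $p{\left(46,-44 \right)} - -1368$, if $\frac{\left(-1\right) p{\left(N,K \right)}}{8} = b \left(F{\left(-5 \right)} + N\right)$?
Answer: $-3048$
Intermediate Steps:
$b = 12$ ($b = 4 \cdot 3 = 12$)
$F{\left(s \right)} = 0$
$p{\left(N,K \right)} = - 96 N$ ($p{\left(N,K \right)} = - 8 \cdot 12 \left(0 + N\right) = - 8 \cdot 12 N = - 96 N$)
$p{\left(46,-44 \right)} - -1368 = \left(-96\right) 46 - -1368 = -4416 + 1368 = -3048$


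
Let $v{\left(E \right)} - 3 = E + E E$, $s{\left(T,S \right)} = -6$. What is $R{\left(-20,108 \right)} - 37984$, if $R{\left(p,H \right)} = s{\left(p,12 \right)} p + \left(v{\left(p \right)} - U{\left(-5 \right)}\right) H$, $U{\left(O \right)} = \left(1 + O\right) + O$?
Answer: $4472$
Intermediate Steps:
$v{\left(E \right)} = 3 + E + E^{2}$ ($v{\left(E \right)} = 3 + \left(E + E E\right) = 3 + \left(E + E^{2}\right) = 3 + E + E^{2}$)
$U{\left(O \right)} = 1 + 2 O$
$R{\left(p,H \right)} = - 6 p + H \left(12 + p + p^{2}\right)$ ($R{\left(p,H \right)} = - 6 p + \left(\left(3 + p + p^{2}\right) - \left(1 + 2 \left(-5\right)\right)\right) H = - 6 p + \left(\left(3 + p + p^{2}\right) - \left(1 - 10\right)\right) H = - 6 p + \left(\left(3 + p + p^{2}\right) - -9\right) H = - 6 p + \left(\left(3 + p + p^{2}\right) + 9\right) H = - 6 p + \left(12 + p + p^{2}\right) H = - 6 p + H \left(12 + p + p^{2}\right)$)
$R{\left(-20,108 \right)} - 37984 = \left(\left(-6\right) \left(-20\right) + 9 \cdot 108 + 108 \left(3 - 20 + \left(-20\right)^{2}\right)\right) - 37984 = \left(120 + 972 + 108 \left(3 - 20 + 400\right)\right) - 37984 = \left(120 + 972 + 108 \cdot 383\right) - 37984 = \left(120 + 972 + 41364\right) - 37984 = 42456 - 37984 = 4472$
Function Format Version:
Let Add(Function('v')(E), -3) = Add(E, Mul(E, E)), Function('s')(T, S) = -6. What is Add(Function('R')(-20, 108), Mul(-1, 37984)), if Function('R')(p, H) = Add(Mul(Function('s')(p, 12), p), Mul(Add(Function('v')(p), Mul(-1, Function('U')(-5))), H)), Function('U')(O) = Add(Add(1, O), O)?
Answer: 4472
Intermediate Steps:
Function('v')(E) = Add(3, E, Pow(E, 2)) (Function('v')(E) = Add(3, Add(E, Mul(E, E))) = Add(3, Add(E, Pow(E, 2))) = Add(3, E, Pow(E, 2)))
Function('U')(O) = Add(1, Mul(2, O))
Function('R')(p, H) = Add(Mul(-6, p), Mul(H, Add(12, p, Pow(p, 2)))) (Function('R')(p, H) = Add(Mul(-6, p), Mul(Add(Add(3, p, Pow(p, 2)), Mul(-1, Add(1, Mul(2, -5)))), H)) = Add(Mul(-6, p), Mul(Add(Add(3, p, Pow(p, 2)), Mul(-1, Add(1, -10))), H)) = Add(Mul(-6, p), Mul(Add(Add(3, p, Pow(p, 2)), Mul(-1, -9)), H)) = Add(Mul(-6, p), Mul(Add(Add(3, p, Pow(p, 2)), 9), H)) = Add(Mul(-6, p), Mul(Add(12, p, Pow(p, 2)), H)) = Add(Mul(-6, p), Mul(H, Add(12, p, Pow(p, 2)))))
Add(Function('R')(-20, 108), Mul(-1, 37984)) = Add(Add(Mul(-6, -20), Mul(9, 108), Mul(108, Add(3, -20, Pow(-20, 2)))), Mul(-1, 37984)) = Add(Add(120, 972, Mul(108, Add(3, -20, 400))), -37984) = Add(Add(120, 972, Mul(108, 383)), -37984) = Add(Add(120, 972, 41364), -37984) = Add(42456, -37984) = 4472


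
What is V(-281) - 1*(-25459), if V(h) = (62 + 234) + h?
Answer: 25474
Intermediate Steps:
V(h) = 296 + h
V(-281) - 1*(-25459) = (296 - 281) - 1*(-25459) = 15 + 25459 = 25474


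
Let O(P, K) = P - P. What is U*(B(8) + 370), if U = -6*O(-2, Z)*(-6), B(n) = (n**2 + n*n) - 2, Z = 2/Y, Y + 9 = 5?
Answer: 0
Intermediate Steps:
Y = -4 (Y = -9 + 5 = -4)
Z = -1/2 (Z = 2/(-4) = 2*(-1/4) = -1/2 ≈ -0.50000)
O(P, K) = 0
B(n) = -2 + 2*n**2 (B(n) = (n**2 + n**2) - 2 = 2*n**2 - 2 = -2 + 2*n**2)
U = 0 (U = -6*0*(-6) = 0*(-6) = 0)
U*(B(8) + 370) = 0*((-2 + 2*8**2) + 370) = 0*((-2 + 2*64) + 370) = 0*((-2 + 128) + 370) = 0*(126 + 370) = 0*496 = 0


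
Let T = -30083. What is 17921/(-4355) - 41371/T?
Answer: -5357414/1955395 ≈ -2.7398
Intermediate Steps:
17921/(-4355) - 41371/T = 17921/(-4355) - 41371/(-30083) = 17921*(-1/4355) - 41371*(-1/30083) = -17921/4355 + 41371/30083 = -5357414/1955395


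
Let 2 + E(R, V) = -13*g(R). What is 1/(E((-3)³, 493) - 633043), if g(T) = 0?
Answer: -1/633045 ≈ -1.5797e-6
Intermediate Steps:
E(R, V) = -2 (E(R, V) = -2 - 13*0 = -2 + 0 = -2)
1/(E((-3)³, 493) - 633043) = 1/(-2 - 633043) = 1/(-633045) = -1/633045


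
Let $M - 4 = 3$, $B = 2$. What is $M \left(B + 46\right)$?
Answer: $336$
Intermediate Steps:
$M = 7$ ($M = 4 + 3 = 7$)
$M \left(B + 46\right) = 7 \left(2 + 46\right) = 7 \cdot 48 = 336$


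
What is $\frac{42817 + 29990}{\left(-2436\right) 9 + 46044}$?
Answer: $\frac{24269}{8040} \approx 3.0185$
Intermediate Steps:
$\frac{42817 + 29990}{\left(-2436\right) 9 + 46044} = \frac{72807}{-21924 + 46044} = \frac{72807}{24120} = 72807 \cdot \frac{1}{24120} = \frac{24269}{8040}$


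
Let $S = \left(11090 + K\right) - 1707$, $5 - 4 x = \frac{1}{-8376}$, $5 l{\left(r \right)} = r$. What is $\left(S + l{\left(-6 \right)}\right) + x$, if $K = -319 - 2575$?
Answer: $\frac{1087045661}{167520} \approx 6489.0$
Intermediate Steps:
$K = -2894$
$l{\left(r \right)} = \frac{r}{5}$
$x = \frac{41881}{33504}$ ($x = \frac{5}{4} - \frac{1}{4 \left(-8376\right)} = \frac{5}{4} - - \frac{1}{33504} = \frac{5}{4} + \frac{1}{33504} = \frac{41881}{33504} \approx 1.25$)
$S = 6489$ ($S = \left(11090 - 2894\right) - 1707 = 8196 - 1707 = 6489$)
$\left(S + l{\left(-6 \right)}\right) + x = \left(6489 + \frac{1}{5} \left(-6\right)\right) + \frac{41881}{33504} = \left(6489 - \frac{6}{5}\right) + \frac{41881}{33504} = \frac{32439}{5} + \frac{41881}{33504} = \frac{1087045661}{167520}$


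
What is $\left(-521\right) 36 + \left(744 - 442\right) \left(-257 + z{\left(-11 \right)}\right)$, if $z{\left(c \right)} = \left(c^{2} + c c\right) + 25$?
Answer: $-15736$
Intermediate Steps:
$z{\left(c \right)} = 25 + 2 c^{2}$ ($z{\left(c \right)} = \left(c^{2} + c^{2}\right) + 25 = 2 c^{2} + 25 = 25 + 2 c^{2}$)
$\left(-521\right) 36 + \left(744 - 442\right) \left(-257 + z{\left(-11 \right)}\right) = \left(-521\right) 36 + \left(744 - 442\right) \left(-257 + \left(25 + 2 \left(-11\right)^{2}\right)\right) = -18756 + 302 \left(-257 + \left(25 + 2 \cdot 121\right)\right) = -18756 + 302 \left(-257 + \left(25 + 242\right)\right) = -18756 + 302 \left(-257 + 267\right) = -18756 + 302 \cdot 10 = -18756 + 3020 = -15736$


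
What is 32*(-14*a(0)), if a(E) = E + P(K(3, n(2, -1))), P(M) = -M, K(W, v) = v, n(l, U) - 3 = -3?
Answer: 0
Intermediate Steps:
n(l, U) = 0 (n(l, U) = 3 - 3 = 0)
a(E) = E (a(E) = E - 1*0 = E + 0 = E)
32*(-14*a(0)) = 32*(-14*0) = 32*0 = 0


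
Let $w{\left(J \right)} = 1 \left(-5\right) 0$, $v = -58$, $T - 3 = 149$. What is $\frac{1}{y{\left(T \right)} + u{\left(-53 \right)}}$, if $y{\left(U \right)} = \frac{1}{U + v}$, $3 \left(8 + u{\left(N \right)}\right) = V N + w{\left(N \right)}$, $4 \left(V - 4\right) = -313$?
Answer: $\frac{188}{245107} \approx 0.00076701$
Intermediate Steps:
$V = - \frac{297}{4}$ ($V = 4 + \frac{1}{4} \left(-313\right) = 4 - \frac{313}{4} = - \frac{297}{4} \approx -74.25$)
$T = 152$ ($T = 3 + 149 = 152$)
$w{\left(J \right)} = 0$ ($w{\left(J \right)} = \left(-5\right) 0 = 0$)
$u{\left(N \right)} = -8 - \frac{99 N}{4}$ ($u{\left(N \right)} = -8 + \frac{- \frac{297 N}{4} + 0}{3} = -8 + \frac{\left(- \frac{297}{4}\right) N}{3} = -8 - \frac{99 N}{4}$)
$y{\left(U \right)} = \frac{1}{-58 + U}$ ($y{\left(U \right)} = \frac{1}{U - 58} = \frac{1}{-58 + U}$)
$\frac{1}{y{\left(T \right)} + u{\left(-53 \right)}} = \frac{1}{\frac{1}{-58 + 152} - - \frac{5215}{4}} = \frac{1}{\frac{1}{94} + \left(-8 + \frac{5247}{4}\right)} = \frac{1}{\frac{1}{94} + \frac{5215}{4}} = \frac{1}{\frac{245107}{188}} = \frac{188}{245107}$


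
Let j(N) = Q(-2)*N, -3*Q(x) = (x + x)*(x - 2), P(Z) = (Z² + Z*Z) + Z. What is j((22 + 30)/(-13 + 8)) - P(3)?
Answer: 517/15 ≈ 34.467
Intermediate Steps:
P(Z) = Z + 2*Z² (P(Z) = (Z² + Z²) + Z = 2*Z² + Z = Z + 2*Z²)
Q(x) = -2*x*(-2 + x)/3 (Q(x) = -(x + x)*(x - 2)/3 = -2*x*(-2 + x)/3)
j(N) = -16*N/3 (j(N) = ((⅔)*(-2)*(2 - 1*(-2)))*N = ((⅔)*(-2)*(2 + 2))*N = ((⅔)*(-2)*4)*N = -16*N/3)
j((22 + 30)/(-13 + 8)) - P(3) = -16*(22 + 30)/(3*(-13 + 8)) - 3*(1 + 2*3) = -832/(3*(-5)) - 3*(1 + 6) = -832*(-1)/(3*5) - 3*7 = -16/3*(-52/5) - 1*21 = 832/15 - 21 = 517/15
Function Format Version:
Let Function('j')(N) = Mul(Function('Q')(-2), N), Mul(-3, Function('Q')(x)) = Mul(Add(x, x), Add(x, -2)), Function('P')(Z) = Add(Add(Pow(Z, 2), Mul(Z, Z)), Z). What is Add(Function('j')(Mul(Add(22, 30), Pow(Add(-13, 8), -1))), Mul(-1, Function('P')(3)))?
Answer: Rational(517, 15) ≈ 34.467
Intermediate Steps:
Function('P')(Z) = Add(Z, Mul(2, Pow(Z, 2))) (Function('P')(Z) = Add(Add(Pow(Z, 2), Pow(Z, 2)), Z) = Add(Mul(2, Pow(Z, 2)), Z) = Add(Z, Mul(2, Pow(Z, 2))))
Function('Q')(x) = Mul(Rational(-2, 3), x, Add(-2, x)) (Function('Q')(x) = Mul(Rational(-1, 3), Mul(Add(x, x), Add(x, -2))) = Mul(Rational(-1, 3), Mul(Mul(2, x), Add(-2, x))) = Mul(Rational(-1, 3), Mul(2, x, Add(-2, x))) = Mul(Rational(-2, 3), x, Add(-2, x)))
Function('j')(N) = Mul(Rational(-16, 3), N) (Function('j')(N) = Mul(Mul(Rational(2, 3), -2, Add(2, Mul(-1, -2))), N) = Mul(Mul(Rational(2, 3), -2, Add(2, 2)), N) = Mul(Mul(Rational(2, 3), -2, 4), N) = Mul(Rational(-16, 3), N))
Add(Function('j')(Mul(Add(22, 30), Pow(Add(-13, 8), -1))), Mul(-1, Function('P')(3))) = Add(Mul(Rational(-16, 3), Mul(Add(22, 30), Pow(Add(-13, 8), -1))), Mul(-1, Mul(3, Add(1, Mul(2, 3))))) = Add(Mul(Rational(-16, 3), Mul(52, Pow(-5, -1))), Mul(-1, Mul(3, Add(1, 6)))) = Add(Mul(Rational(-16, 3), Mul(52, Rational(-1, 5))), Mul(-1, Mul(3, 7))) = Add(Mul(Rational(-16, 3), Rational(-52, 5)), Mul(-1, 21)) = Add(Rational(832, 15), -21) = Rational(517, 15)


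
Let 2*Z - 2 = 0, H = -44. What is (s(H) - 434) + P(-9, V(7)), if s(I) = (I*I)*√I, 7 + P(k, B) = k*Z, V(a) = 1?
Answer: -450 + 3872*I*√11 ≈ -450.0 + 12842.0*I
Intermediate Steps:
Z = 1 (Z = 1 + (½)*0 = 1 + 0 = 1)
P(k, B) = -7 + k (P(k, B) = -7 + k*1 = -7 + k)
s(I) = I^(5/2) (s(I) = I²*√I = I^(5/2))
(s(H) - 434) + P(-9, V(7)) = ((-44)^(5/2) - 434) + (-7 - 9) = (3872*I*√11 - 434) - 16 = (-434 + 3872*I*√11) - 16 = -450 + 3872*I*√11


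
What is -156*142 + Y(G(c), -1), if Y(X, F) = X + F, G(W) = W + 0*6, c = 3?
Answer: -22150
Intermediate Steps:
G(W) = W (G(W) = W + 0 = W)
Y(X, F) = F + X
-156*142 + Y(G(c), -1) = -156*142 + (-1 + 3) = -22152 + 2 = -22150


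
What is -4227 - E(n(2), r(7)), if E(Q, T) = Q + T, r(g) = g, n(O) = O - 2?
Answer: -4234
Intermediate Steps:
n(O) = -2 + O
-4227 - E(n(2), r(7)) = -4227 - ((-2 + 2) + 7) = -4227 - (0 + 7) = -4227 - 1*7 = -4227 - 7 = -4234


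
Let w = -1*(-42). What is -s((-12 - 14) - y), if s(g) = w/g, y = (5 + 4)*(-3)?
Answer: -42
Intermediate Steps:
w = 42
y = -27 (y = 9*(-3) = -27)
s(g) = 42/g
-s((-12 - 14) - y) = -42/((-12 - 14) - 1*(-27)) = -42/(-26 + 27) = -42/1 = -42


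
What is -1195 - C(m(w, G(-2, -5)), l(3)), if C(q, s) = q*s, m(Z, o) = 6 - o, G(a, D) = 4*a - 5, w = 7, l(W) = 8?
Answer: -1347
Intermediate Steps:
G(a, D) = -5 + 4*a
-1195 - C(m(w, G(-2, -5)), l(3)) = -1195 - (6 - (-5 + 4*(-2)))*8 = -1195 - (6 - (-5 - 8))*8 = -1195 - (6 - 1*(-13))*8 = -1195 - (6 + 13)*8 = -1195 - 19*8 = -1195 - 1*152 = -1195 - 152 = -1347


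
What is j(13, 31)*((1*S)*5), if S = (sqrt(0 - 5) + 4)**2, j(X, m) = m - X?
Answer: 990 + 720*I*sqrt(5) ≈ 990.0 + 1610.0*I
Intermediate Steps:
S = (4 + I*sqrt(5))**2 (S = (sqrt(-5) + 4)**2 = (I*sqrt(5) + 4)**2 = (4 + I*sqrt(5))**2 ≈ 11.0 + 17.889*I)
j(13, 31)*((1*S)*5) = (31 - 1*13)*((1*(4 + I*sqrt(5))**2)*5) = (31 - 13)*((4 + I*sqrt(5))**2*5) = 18*(5*(4 + I*sqrt(5))**2) = 90*(4 + I*sqrt(5))**2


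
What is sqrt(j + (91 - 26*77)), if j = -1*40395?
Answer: I*sqrt(42306) ≈ 205.68*I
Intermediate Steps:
j = -40395
sqrt(j + (91 - 26*77)) = sqrt(-40395 + (91 - 26*77)) = sqrt(-40395 + (91 - 2002)) = sqrt(-40395 - 1911) = sqrt(-42306) = I*sqrt(42306)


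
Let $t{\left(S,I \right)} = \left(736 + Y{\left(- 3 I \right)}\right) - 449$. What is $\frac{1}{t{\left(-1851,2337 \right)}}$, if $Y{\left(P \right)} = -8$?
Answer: $\frac{1}{279} \approx 0.0035842$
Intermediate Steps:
$t{\left(S,I \right)} = 279$ ($t{\left(S,I \right)} = \left(736 - 8\right) - 449 = 728 - 449 = 279$)
$\frac{1}{t{\left(-1851,2337 \right)}} = \frac{1}{279}$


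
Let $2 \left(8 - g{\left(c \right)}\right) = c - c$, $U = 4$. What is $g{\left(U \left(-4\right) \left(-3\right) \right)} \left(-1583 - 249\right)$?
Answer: $-14656$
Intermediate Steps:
$g{\left(c \right)} = 8$ ($g{\left(c \right)} = 8 - \frac{c - c}{2} = 8 - 0 = 8 + 0 = 8$)
$g{\left(U \left(-4\right) \left(-3\right) \right)} \left(-1583 - 249\right) = 8 \left(-1583 - 249\right) = 8 \left(-1832\right) = -14656$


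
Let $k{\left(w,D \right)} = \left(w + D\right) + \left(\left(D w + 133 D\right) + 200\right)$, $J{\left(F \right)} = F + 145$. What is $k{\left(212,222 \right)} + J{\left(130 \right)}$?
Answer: $77499$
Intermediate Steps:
$J{\left(F \right)} = 145 + F$
$k{\left(w,D \right)} = 200 + w + 134 D + D w$ ($k{\left(w,D \right)} = \left(D + w\right) + \left(\left(133 D + D w\right) + 200\right) = \left(D + w\right) + \left(200 + 133 D + D w\right) = 200 + w + 134 D + D w$)
$k{\left(212,222 \right)} + J{\left(130 \right)} = \left(200 + 212 + 134 \cdot 222 + 222 \cdot 212\right) + \left(145 + 130\right) = \left(200 + 212 + 29748 + 47064\right) + 275 = 77224 + 275 = 77499$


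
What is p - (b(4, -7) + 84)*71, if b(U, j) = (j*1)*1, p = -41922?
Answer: -47389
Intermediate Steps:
b(U, j) = j (b(U, j) = j*1 = j)
p - (b(4, -7) + 84)*71 = -41922 - (-7 + 84)*71 = -41922 - 77*71 = -41922 - 1*5467 = -41922 - 5467 = -47389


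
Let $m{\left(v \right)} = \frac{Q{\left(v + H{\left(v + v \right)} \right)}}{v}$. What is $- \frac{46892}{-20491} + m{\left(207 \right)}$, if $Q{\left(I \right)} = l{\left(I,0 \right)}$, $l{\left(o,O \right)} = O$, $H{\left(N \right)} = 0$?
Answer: $\frac{46892}{20491} \approx 2.2884$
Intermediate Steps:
$Q{\left(I \right)} = 0$
$m{\left(v \right)} = 0$ ($m{\left(v \right)} = \frac{0}{v} = 0$)
$- \frac{46892}{-20491} + m{\left(207 \right)} = - \frac{46892}{-20491} + 0 = \left(-46892\right) \left(- \frac{1}{20491}\right) + 0 = \frac{46892}{20491} + 0 = \frac{46892}{20491}$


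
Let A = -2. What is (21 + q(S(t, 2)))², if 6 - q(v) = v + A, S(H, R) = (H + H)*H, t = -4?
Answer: 9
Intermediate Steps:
S(H, R) = 2*H² (S(H, R) = (2*H)*H = 2*H²)
q(v) = 8 - v (q(v) = 6 - (v - 2) = 6 - (-2 + v) = 6 + (2 - v) = 8 - v)
(21 + q(S(t, 2)))² = (21 + (8 - 2*(-4)²))² = (21 + (8 - 2*16))² = (21 + (8 - 1*32))² = (21 + (8 - 32))² = (21 - 24)² = (-3)² = 9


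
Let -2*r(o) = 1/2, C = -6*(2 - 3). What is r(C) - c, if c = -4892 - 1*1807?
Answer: 26795/4 ≈ 6698.8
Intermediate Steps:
c = -6699 (c = -4892 - 1807 = -6699)
C = 6 (C = -6*(-1) = 6)
r(o) = -1/4 (r(o) = -1/2/2 = -1/2*1/2 = -1/4)
r(C) - c = -1/4 - 1*(-6699) = -1/4 + 6699 = 26795/4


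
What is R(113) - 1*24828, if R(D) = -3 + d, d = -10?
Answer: -24841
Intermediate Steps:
R(D) = -13 (R(D) = -3 - 10 = -13)
R(113) - 1*24828 = -13 - 1*24828 = -13 - 24828 = -24841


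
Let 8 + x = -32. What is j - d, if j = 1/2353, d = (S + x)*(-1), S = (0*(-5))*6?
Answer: -94119/2353 ≈ -40.000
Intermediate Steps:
x = -40 (x = -8 - 32 = -40)
S = 0 (S = 0*6 = 0)
d = 40 (d = (0 - 40)*(-1) = -40*(-1) = 40)
j = 1/2353 ≈ 0.00042499
j - d = 1/2353 - 1*40 = 1/2353 - 40 = -94119/2353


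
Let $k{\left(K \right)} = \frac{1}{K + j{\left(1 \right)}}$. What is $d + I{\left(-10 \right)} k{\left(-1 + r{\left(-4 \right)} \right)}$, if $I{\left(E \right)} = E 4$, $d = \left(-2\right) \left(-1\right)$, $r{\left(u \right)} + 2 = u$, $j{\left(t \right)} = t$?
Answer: $\frac{26}{3} \approx 8.6667$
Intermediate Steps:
$r{\left(u \right)} = -2 + u$
$k{\left(K \right)} = \frac{1}{1 + K}$ ($k{\left(K \right)} = \frac{1}{K + 1} = \frac{1}{1 + K}$)
$d = 2$
$I{\left(E \right)} = 4 E$
$d + I{\left(-10 \right)} k{\left(-1 + r{\left(-4 \right)} \right)} = 2 + \frac{4 \left(-10\right)}{1 - 7} = 2 - \frac{40}{1 - 7} = 2 - \frac{40}{-6} = 2 - - \frac{20}{3} = 2 + \frac{20}{3} = \frac{26}{3}$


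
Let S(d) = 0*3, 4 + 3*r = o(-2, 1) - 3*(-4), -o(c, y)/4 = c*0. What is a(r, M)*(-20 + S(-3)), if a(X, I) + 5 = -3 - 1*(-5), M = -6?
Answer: 60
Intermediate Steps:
o(c, y) = 0 (o(c, y) = -4*c*0 = -4*0 = 0)
r = 8/3 (r = -4/3 + (0 - 3*(-4))/3 = -4/3 + (0 + 12)/3 = -4/3 + (⅓)*12 = -4/3 + 4 = 8/3 ≈ 2.6667)
a(X, I) = -3 (a(X, I) = -5 + (-3 - 1*(-5)) = -5 + (-3 + 5) = -5 + 2 = -3)
S(d) = 0
a(r, M)*(-20 + S(-3)) = -3*(-20 + 0) = -3*(-20) = 60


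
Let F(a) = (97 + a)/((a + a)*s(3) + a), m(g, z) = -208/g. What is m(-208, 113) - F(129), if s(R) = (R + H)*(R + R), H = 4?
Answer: 10739/10965 ≈ 0.97939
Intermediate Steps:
s(R) = 2*R*(4 + R) (s(R) = (R + 4)*(R + R) = (4 + R)*(2*R) = 2*R*(4 + R))
F(a) = (97 + a)/(85*a) (F(a) = (97 + a)/((a + a)*(2*3*(4 + 3)) + a) = (97 + a)/((2*a)*(2*3*7) + a) = (97 + a)/((2*a)*42 + a) = (97 + a)/(84*a + a) = (97 + a)/((85*a)) = (97 + a)*(1/(85*a)) = (97 + a)/(85*a))
m(-208, 113) - F(129) = -208/(-208) - (97 + 129)/(85*129) = -208*(-1/208) - 226/(85*129) = 1 - 1*226/10965 = 1 - 226/10965 = 10739/10965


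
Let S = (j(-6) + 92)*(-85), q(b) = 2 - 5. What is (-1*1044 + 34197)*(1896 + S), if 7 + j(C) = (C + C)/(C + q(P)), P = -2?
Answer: -180429677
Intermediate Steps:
q(b) = -3
j(C) = -7 + 2*C/(-3 + C) (j(C) = -7 + (C + C)/(C - 3) = -7 + (2*C)/(-3 + C) = -7 + 2*C/(-3 + C))
S = -22015/3 (S = ((21 - 5*(-6))/(-3 - 6) + 92)*(-85) = ((21 + 30)/(-9) + 92)*(-85) = (-1/9*51 + 92)*(-85) = (-17/3 + 92)*(-85) = (259/3)*(-85) = -22015/3 ≈ -7338.3)
(-1*1044 + 34197)*(1896 + S) = (-1*1044 + 34197)*(1896 - 22015/3) = (-1044 + 34197)*(-16327/3) = 33153*(-16327/3) = -180429677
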